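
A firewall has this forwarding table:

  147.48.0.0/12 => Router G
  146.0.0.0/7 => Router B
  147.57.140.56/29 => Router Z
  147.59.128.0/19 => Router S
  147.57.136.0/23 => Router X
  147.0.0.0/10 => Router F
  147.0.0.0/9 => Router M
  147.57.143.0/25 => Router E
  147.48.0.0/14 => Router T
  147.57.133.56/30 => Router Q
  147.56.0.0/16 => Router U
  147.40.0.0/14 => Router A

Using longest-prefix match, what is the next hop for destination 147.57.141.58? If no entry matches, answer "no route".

Router G

Routes whose prefix contains 147.57.141.58:
  146.0.0.0/7 (146.0.0.0 - 147.255.255.255) -> Router B
  147.0.0.0/9 (147.0.0.0 - 147.127.255.255) -> Router M
  147.0.0.0/10 (147.0.0.0 - 147.63.255.255) -> Router F
  147.48.0.0/12 (147.48.0.0 - 147.63.255.255) -> Router G
More-specific entries that do NOT match:
  147.57.133.56/30 (147.57.133.56 - 147.57.133.59) does not contain 147.57.141.58
  147.57.140.56/29 (147.57.140.56 - 147.57.140.63) does not contain 147.57.141.58
  147.57.143.0/25 (147.57.143.0 - 147.57.143.127) does not contain 147.57.141.58
  147.57.136.0/23 (147.57.136.0 - 147.57.137.255) does not contain 147.57.141.58
  147.59.128.0/19 (147.59.128.0 - 147.59.159.255) does not contain 147.57.141.58
  147.56.0.0/16 (147.56.0.0 - 147.56.255.255) does not contain 147.57.141.58
  147.48.0.0/14 (147.48.0.0 - 147.51.255.255) does not contain 147.57.141.58
  147.40.0.0/14 (147.40.0.0 - 147.43.255.255) does not contain 147.57.141.58
Longest matching prefix is /12 -> next hop Router G.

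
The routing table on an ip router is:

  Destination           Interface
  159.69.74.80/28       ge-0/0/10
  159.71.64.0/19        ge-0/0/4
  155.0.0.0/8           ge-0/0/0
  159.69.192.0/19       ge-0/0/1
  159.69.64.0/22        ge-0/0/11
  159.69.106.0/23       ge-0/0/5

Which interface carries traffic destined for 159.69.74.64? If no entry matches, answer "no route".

no route

No entry's prefix contains 159.69.74.64; there is no default route.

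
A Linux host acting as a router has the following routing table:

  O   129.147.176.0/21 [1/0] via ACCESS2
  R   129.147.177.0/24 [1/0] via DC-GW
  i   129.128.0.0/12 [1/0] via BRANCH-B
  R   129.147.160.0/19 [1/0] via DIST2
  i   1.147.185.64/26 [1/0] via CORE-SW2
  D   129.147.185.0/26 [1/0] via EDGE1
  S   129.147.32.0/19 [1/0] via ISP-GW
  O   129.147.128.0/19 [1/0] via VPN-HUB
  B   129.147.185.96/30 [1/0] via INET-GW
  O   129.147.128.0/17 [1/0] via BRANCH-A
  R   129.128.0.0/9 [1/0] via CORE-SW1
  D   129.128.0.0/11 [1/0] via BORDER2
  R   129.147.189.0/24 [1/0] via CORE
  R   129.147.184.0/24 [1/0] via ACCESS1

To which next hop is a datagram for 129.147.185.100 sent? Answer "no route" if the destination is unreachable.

Routes whose prefix contains 129.147.185.100:
  129.128.0.0/9 (129.128.0.0 - 129.255.255.255) -> CORE-SW1
  129.128.0.0/11 (129.128.0.0 - 129.159.255.255) -> BORDER2
  129.147.128.0/17 (129.147.128.0 - 129.147.255.255) -> BRANCH-A
  129.147.160.0/19 (129.147.160.0 - 129.147.191.255) -> DIST2
More-specific entries that do NOT match:
  129.147.185.96/30 (129.147.185.96 - 129.147.185.99) does not contain 129.147.185.100
  1.147.185.64/26 (1.147.185.64 - 1.147.185.127) does not contain 129.147.185.100
  129.147.185.0/26 (129.147.185.0 - 129.147.185.63) does not contain 129.147.185.100
  129.147.177.0/24 (129.147.177.0 - 129.147.177.255) does not contain 129.147.185.100
  129.147.189.0/24 (129.147.189.0 - 129.147.189.255) does not contain 129.147.185.100
  129.147.184.0/24 (129.147.184.0 - 129.147.184.255) does not contain 129.147.185.100
  129.147.176.0/21 (129.147.176.0 - 129.147.183.255) does not contain 129.147.185.100
Longest matching prefix is /19 -> next hop DIST2.

DIST2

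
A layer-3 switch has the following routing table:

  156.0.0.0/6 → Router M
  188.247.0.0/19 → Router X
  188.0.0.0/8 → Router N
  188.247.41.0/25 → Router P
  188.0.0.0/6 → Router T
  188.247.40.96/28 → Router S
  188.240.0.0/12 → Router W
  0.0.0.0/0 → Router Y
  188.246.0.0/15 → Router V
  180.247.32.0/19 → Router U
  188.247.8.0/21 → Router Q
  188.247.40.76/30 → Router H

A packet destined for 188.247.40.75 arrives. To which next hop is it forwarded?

Router V

Routes whose prefix contains 188.247.40.75:
  0.0.0.0/0 (default, matches everything) -> Router Y
  188.0.0.0/6 (188.0.0.0 - 191.255.255.255) -> Router T
  188.0.0.0/8 (188.0.0.0 - 188.255.255.255) -> Router N
  188.240.0.0/12 (188.240.0.0 - 188.255.255.255) -> Router W
  188.246.0.0/15 (188.246.0.0 - 188.247.255.255) -> Router V
More-specific entries that do NOT match:
  188.247.40.76/30 (188.247.40.76 - 188.247.40.79) does not contain 188.247.40.75
  188.247.40.96/28 (188.247.40.96 - 188.247.40.111) does not contain 188.247.40.75
  188.247.41.0/25 (188.247.41.0 - 188.247.41.127) does not contain 188.247.40.75
  188.247.8.0/21 (188.247.8.0 - 188.247.15.255) does not contain 188.247.40.75
  188.247.0.0/19 (188.247.0.0 - 188.247.31.255) does not contain 188.247.40.75
  180.247.32.0/19 (180.247.32.0 - 180.247.63.255) does not contain 188.247.40.75
Longest matching prefix is /15 -> next hop Router V.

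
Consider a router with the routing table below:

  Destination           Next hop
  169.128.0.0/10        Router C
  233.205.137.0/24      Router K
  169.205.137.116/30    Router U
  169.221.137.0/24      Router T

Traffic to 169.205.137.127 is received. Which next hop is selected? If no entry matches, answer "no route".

no route

No entry's prefix contains 169.205.137.127; there is no default route.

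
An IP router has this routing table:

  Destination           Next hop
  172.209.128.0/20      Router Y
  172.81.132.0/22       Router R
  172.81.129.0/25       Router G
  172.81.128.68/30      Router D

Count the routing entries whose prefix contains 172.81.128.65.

No listed prefix contains 172.81.128.65.
Total matching entries: 0.

0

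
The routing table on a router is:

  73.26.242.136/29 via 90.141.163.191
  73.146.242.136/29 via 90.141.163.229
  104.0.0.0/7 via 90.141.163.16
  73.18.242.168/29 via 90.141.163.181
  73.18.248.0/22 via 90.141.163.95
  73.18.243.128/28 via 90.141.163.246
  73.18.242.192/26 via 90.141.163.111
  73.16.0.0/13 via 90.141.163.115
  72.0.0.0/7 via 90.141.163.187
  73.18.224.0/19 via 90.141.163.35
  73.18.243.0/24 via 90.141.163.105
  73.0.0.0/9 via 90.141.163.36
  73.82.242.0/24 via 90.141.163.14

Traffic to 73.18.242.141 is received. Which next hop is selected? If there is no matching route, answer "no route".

90.141.163.35

Routes whose prefix contains 73.18.242.141:
  72.0.0.0/7 (72.0.0.0 - 73.255.255.255) -> 90.141.163.187
  73.0.0.0/9 (73.0.0.0 - 73.127.255.255) -> 90.141.163.36
  73.16.0.0/13 (73.16.0.0 - 73.23.255.255) -> 90.141.163.115
  73.18.224.0/19 (73.18.224.0 - 73.18.255.255) -> 90.141.163.35
More-specific entries that do NOT match:
  73.26.242.136/29 (73.26.242.136 - 73.26.242.143) does not contain 73.18.242.141
  73.146.242.136/29 (73.146.242.136 - 73.146.242.143) does not contain 73.18.242.141
  73.18.242.168/29 (73.18.242.168 - 73.18.242.175) does not contain 73.18.242.141
  73.18.243.128/28 (73.18.243.128 - 73.18.243.143) does not contain 73.18.242.141
  73.18.242.192/26 (73.18.242.192 - 73.18.242.255) does not contain 73.18.242.141
  73.18.243.0/24 (73.18.243.0 - 73.18.243.255) does not contain 73.18.242.141
  73.82.242.0/24 (73.82.242.0 - 73.82.242.255) does not contain 73.18.242.141
  73.18.248.0/22 (73.18.248.0 - 73.18.251.255) does not contain 73.18.242.141
Longest matching prefix is /19 -> next hop 90.141.163.35.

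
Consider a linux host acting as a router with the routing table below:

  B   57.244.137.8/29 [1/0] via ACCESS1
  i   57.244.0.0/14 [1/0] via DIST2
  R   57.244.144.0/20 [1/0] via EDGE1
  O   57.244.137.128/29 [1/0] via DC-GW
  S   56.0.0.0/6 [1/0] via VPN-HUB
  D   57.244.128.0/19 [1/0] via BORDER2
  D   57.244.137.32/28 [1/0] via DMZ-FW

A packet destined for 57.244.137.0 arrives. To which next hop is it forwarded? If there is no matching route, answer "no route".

BORDER2

Routes whose prefix contains 57.244.137.0:
  56.0.0.0/6 (56.0.0.0 - 59.255.255.255) -> VPN-HUB
  57.244.0.0/14 (57.244.0.0 - 57.247.255.255) -> DIST2
  57.244.128.0/19 (57.244.128.0 - 57.244.159.255) -> BORDER2
More-specific entries that do NOT match:
  57.244.137.8/29 (57.244.137.8 - 57.244.137.15) does not contain 57.244.137.0
  57.244.137.128/29 (57.244.137.128 - 57.244.137.135) does not contain 57.244.137.0
  57.244.137.32/28 (57.244.137.32 - 57.244.137.47) does not contain 57.244.137.0
  57.244.144.0/20 (57.244.144.0 - 57.244.159.255) does not contain 57.244.137.0
Longest matching prefix is /19 -> next hop BORDER2.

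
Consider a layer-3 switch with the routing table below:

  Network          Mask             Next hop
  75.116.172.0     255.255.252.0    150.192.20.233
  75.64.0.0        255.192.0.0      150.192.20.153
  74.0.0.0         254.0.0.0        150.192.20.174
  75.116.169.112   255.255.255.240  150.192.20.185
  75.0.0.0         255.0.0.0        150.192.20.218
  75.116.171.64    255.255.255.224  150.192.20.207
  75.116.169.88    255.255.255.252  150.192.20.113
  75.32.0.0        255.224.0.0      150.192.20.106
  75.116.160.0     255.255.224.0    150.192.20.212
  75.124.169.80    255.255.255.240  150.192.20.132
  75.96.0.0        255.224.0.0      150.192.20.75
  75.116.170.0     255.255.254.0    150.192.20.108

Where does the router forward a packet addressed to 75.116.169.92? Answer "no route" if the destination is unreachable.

Routes whose prefix contains 75.116.169.92:
  74.0.0.0/7 (74.0.0.0 - 75.255.255.255) -> 150.192.20.174
  75.0.0.0/8 (75.0.0.0 - 75.255.255.255) -> 150.192.20.218
  75.64.0.0/10 (75.64.0.0 - 75.127.255.255) -> 150.192.20.153
  75.96.0.0/11 (75.96.0.0 - 75.127.255.255) -> 150.192.20.75
  75.116.160.0/19 (75.116.160.0 - 75.116.191.255) -> 150.192.20.212
More-specific entries that do NOT match:
  75.116.169.88/30 (75.116.169.88 - 75.116.169.91) does not contain 75.116.169.92
  75.116.169.112/28 (75.116.169.112 - 75.116.169.127) does not contain 75.116.169.92
  75.124.169.80/28 (75.124.169.80 - 75.124.169.95) does not contain 75.116.169.92
  75.116.171.64/27 (75.116.171.64 - 75.116.171.95) does not contain 75.116.169.92
  75.116.170.0/23 (75.116.170.0 - 75.116.171.255) does not contain 75.116.169.92
  75.116.172.0/22 (75.116.172.0 - 75.116.175.255) does not contain 75.116.169.92
Longest matching prefix is /19 -> next hop 150.192.20.212.

150.192.20.212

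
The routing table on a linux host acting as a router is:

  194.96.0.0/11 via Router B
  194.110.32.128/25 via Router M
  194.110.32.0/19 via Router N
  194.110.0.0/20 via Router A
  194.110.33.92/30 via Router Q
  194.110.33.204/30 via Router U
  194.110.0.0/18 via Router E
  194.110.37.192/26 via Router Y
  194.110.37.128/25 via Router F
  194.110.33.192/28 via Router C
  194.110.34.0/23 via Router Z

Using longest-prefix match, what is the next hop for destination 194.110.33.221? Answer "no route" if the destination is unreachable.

Routes whose prefix contains 194.110.33.221:
  194.96.0.0/11 (194.96.0.0 - 194.127.255.255) -> Router B
  194.110.0.0/18 (194.110.0.0 - 194.110.63.255) -> Router E
  194.110.32.0/19 (194.110.32.0 - 194.110.63.255) -> Router N
More-specific entries that do NOT match:
  194.110.33.92/30 (194.110.33.92 - 194.110.33.95) does not contain 194.110.33.221
  194.110.33.204/30 (194.110.33.204 - 194.110.33.207) does not contain 194.110.33.221
  194.110.33.192/28 (194.110.33.192 - 194.110.33.207) does not contain 194.110.33.221
  194.110.37.192/26 (194.110.37.192 - 194.110.37.255) does not contain 194.110.33.221
  194.110.32.128/25 (194.110.32.128 - 194.110.32.255) does not contain 194.110.33.221
  194.110.37.128/25 (194.110.37.128 - 194.110.37.255) does not contain 194.110.33.221
  194.110.34.0/23 (194.110.34.0 - 194.110.35.255) does not contain 194.110.33.221
  194.110.0.0/20 (194.110.0.0 - 194.110.15.255) does not contain 194.110.33.221
Longest matching prefix is /19 -> next hop Router N.

Router N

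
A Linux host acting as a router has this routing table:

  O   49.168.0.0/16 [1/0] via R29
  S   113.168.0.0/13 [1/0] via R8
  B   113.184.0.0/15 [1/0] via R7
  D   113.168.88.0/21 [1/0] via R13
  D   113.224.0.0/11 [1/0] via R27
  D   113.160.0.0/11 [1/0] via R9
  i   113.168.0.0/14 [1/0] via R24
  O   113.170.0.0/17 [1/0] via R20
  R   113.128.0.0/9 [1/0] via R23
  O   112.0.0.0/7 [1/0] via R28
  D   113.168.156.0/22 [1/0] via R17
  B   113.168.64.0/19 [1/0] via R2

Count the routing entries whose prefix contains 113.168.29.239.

5

Prefixes containing 113.168.29.239:
  112.0.0.0/7 (112.0.0.0 - 113.255.255.255)
  113.128.0.0/9 (113.128.0.0 - 113.255.255.255)
  113.160.0.0/11 (113.160.0.0 - 113.191.255.255)
  113.168.0.0/13 (113.168.0.0 - 113.175.255.255)
  113.168.0.0/14 (113.168.0.0 - 113.171.255.255)
Total matching entries: 5.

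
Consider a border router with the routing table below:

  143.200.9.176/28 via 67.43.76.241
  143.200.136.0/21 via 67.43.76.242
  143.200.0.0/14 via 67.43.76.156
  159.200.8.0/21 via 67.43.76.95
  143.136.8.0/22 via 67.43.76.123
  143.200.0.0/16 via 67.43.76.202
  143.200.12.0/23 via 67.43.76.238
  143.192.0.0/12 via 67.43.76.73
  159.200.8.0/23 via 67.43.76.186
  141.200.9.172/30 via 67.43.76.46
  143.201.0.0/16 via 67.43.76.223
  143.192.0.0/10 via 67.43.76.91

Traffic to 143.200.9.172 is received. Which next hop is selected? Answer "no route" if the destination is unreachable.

Routes whose prefix contains 143.200.9.172:
  143.192.0.0/10 (143.192.0.0 - 143.255.255.255) -> 67.43.76.91
  143.192.0.0/12 (143.192.0.0 - 143.207.255.255) -> 67.43.76.73
  143.200.0.0/14 (143.200.0.0 - 143.203.255.255) -> 67.43.76.156
  143.200.0.0/16 (143.200.0.0 - 143.200.255.255) -> 67.43.76.202
More-specific entries that do NOT match:
  141.200.9.172/30 (141.200.9.172 - 141.200.9.175) does not contain 143.200.9.172
  143.200.9.176/28 (143.200.9.176 - 143.200.9.191) does not contain 143.200.9.172
  143.200.12.0/23 (143.200.12.0 - 143.200.13.255) does not contain 143.200.9.172
  159.200.8.0/23 (159.200.8.0 - 159.200.9.255) does not contain 143.200.9.172
  143.136.8.0/22 (143.136.8.0 - 143.136.11.255) does not contain 143.200.9.172
  143.200.136.0/21 (143.200.136.0 - 143.200.143.255) does not contain 143.200.9.172
  159.200.8.0/21 (159.200.8.0 - 159.200.15.255) does not contain 143.200.9.172
Longest matching prefix is /16 -> next hop 67.43.76.202.

67.43.76.202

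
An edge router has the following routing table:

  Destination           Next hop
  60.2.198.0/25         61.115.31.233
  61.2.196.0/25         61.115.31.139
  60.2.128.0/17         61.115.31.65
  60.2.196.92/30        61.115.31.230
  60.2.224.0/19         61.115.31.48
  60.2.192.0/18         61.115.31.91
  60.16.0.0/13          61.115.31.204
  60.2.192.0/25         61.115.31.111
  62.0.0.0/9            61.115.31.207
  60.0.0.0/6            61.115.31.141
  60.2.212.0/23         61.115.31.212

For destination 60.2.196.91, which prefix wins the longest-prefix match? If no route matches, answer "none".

Entries matching 60.2.196.91:
  60.0.0.0/6 (60.0.0.0 - 63.255.255.255)
  60.2.128.0/17 (60.2.128.0 - 60.2.255.255)
  60.2.192.0/18 (60.2.192.0 - 60.2.255.255)
Most specific is 60.2.192.0/18.

60.2.192.0/18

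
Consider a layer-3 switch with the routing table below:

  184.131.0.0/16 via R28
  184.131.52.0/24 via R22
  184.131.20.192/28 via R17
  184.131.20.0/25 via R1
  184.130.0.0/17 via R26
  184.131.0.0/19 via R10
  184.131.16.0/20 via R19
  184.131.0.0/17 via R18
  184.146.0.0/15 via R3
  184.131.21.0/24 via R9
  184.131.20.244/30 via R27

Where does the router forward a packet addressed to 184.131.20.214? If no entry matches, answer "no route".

Routes whose prefix contains 184.131.20.214:
  184.131.0.0/16 (184.131.0.0 - 184.131.255.255) -> R28
  184.131.0.0/17 (184.131.0.0 - 184.131.127.255) -> R18
  184.131.0.0/19 (184.131.0.0 - 184.131.31.255) -> R10
  184.131.16.0/20 (184.131.16.0 - 184.131.31.255) -> R19
More-specific entries that do NOT match:
  184.131.20.244/30 (184.131.20.244 - 184.131.20.247) does not contain 184.131.20.214
  184.131.20.192/28 (184.131.20.192 - 184.131.20.207) does not contain 184.131.20.214
  184.131.20.0/25 (184.131.20.0 - 184.131.20.127) does not contain 184.131.20.214
  184.131.52.0/24 (184.131.52.0 - 184.131.52.255) does not contain 184.131.20.214
  184.131.21.0/24 (184.131.21.0 - 184.131.21.255) does not contain 184.131.20.214
Longest matching prefix is /20 -> next hop R19.

R19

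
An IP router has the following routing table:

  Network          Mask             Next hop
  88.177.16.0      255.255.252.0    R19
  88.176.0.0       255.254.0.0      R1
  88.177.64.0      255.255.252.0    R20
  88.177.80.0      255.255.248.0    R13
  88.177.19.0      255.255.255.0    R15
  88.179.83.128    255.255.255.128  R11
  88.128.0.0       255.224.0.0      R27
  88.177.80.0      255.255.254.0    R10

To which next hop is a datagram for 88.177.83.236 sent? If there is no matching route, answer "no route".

Routes whose prefix contains 88.177.83.236:
  88.176.0.0/15 (88.176.0.0 - 88.177.255.255) -> R1
  88.177.80.0/21 (88.177.80.0 - 88.177.87.255) -> R13
More-specific entries that do NOT match:
  88.179.83.128/25 (88.179.83.128 - 88.179.83.255) does not contain 88.177.83.236
  88.177.19.0/24 (88.177.19.0 - 88.177.19.255) does not contain 88.177.83.236
  88.177.80.0/23 (88.177.80.0 - 88.177.81.255) does not contain 88.177.83.236
  88.177.16.0/22 (88.177.16.0 - 88.177.19.255) does not contain 88.177.83.236
  88.177.64.0/22 (88.177.64.0 - 88.177.67.255) does not contain 88.177.83.236
Longest matching prefix is /21 -> next hop R13.

R13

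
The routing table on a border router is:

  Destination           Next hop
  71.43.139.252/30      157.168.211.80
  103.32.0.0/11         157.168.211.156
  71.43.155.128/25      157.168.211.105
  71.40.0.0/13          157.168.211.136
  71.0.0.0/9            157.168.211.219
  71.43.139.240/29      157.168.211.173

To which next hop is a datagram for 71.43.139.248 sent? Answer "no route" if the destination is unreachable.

157.168.211.136

Routes whose prefix contains 71.43.139.248:
  71.0.0.0/9 (71.0.0.0 - 71.127.255.255) -> 157.168.211.219
  71.40.0.0/13 (71.40.0.0 - 71.47.255.255) -> 157.168.211.136
More-specific entries that do NOT match:
  71.43.139.252/30 (71.43.139.252 - 71.43.139.255) does not contain 71.43.139.248
  71.43.139.240/29 (71.43.139.240 - 71.43.139.247) does not contain 71.43.139.248
  71.43.155.128/25 (71.43.155.128 - 71.43.155.255) does not contain 71.43.139.248
Longest matching prefix is /13 -> next hop 157.168.211.136.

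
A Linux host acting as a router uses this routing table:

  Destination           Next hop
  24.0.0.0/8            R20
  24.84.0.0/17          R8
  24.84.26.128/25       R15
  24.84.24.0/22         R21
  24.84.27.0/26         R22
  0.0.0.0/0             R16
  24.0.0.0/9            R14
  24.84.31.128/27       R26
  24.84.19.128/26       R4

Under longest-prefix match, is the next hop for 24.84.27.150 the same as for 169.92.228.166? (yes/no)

no

24.84.27.150: longest match 24.84.24.0/22 -> R21
169.92.228.166: longest match 0.0.0.0/0 -> R16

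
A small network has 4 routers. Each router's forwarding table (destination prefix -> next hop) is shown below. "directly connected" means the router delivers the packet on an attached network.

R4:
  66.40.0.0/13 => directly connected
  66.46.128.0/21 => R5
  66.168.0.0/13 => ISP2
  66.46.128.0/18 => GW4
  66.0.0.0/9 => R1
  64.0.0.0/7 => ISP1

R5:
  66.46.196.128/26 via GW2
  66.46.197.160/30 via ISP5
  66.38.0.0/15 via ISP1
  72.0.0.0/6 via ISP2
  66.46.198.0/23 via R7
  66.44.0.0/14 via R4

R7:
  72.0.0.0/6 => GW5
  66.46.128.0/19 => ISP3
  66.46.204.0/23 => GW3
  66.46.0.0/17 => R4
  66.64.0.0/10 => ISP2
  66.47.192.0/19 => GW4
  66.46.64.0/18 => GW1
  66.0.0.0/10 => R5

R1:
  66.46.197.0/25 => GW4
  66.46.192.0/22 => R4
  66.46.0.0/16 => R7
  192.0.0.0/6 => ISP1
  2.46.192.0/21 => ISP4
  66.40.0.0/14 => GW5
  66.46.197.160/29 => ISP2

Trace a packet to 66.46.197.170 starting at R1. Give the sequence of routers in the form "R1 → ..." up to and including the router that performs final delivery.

At R1: longest match for 66.46.197.170 is 66.46.0.0/16 -> R7
At R7: longest match for 66.46.197.170 is 66.0.0.0/10 -> R5
At R5: longest match for 66.46.197.170 is 66.44.0.0/14 -> R4
At R4: longest match for 66.46.197.170 is 66.40.0.0/13 -> directly connected

R1 → R7 → R5 → R4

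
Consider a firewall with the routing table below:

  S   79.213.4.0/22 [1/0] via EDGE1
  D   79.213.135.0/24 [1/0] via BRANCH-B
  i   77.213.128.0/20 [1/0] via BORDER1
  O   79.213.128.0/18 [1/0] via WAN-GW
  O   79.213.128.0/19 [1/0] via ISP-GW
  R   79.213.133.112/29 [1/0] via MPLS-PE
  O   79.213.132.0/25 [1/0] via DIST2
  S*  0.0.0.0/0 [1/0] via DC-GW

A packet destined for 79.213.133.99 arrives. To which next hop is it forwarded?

ISP-GW

Routes whose prefix contains 79.213.133.99:
  0.0.0.0/0 (default, matches everything) -> DC-GW
  79.213.128.0/18 (79.213.128.0 - 79.213.191.255) -> WAN-GW
  79.213.128.0/19 (79.213.128.0 - 79.213.159.255) -> ISP-GW
More-specific entries that do NOT match:
  79.213.133.112/29 (79.213.133.112 - 79.213.133.119) does not contain 79.213.133.99
  79.213.132.0/25 (79.213.132.0 - 79.213.132.127) does not contain 79.213.133.99
  79.213.135.0/24 (79.213.135.0 - 79.213.135.255) does not contain 79.213.133.99
  79.213.4.0/22 (79.213.4.0 - 79.213.7.255) does not contain 79.213.133.99
  77.213.128.0/20 (77.213.128.0 - 77.213.143.255) does not contain 79.213.133.99
Longest matching prefix is /19 -> next hop ISP-GW.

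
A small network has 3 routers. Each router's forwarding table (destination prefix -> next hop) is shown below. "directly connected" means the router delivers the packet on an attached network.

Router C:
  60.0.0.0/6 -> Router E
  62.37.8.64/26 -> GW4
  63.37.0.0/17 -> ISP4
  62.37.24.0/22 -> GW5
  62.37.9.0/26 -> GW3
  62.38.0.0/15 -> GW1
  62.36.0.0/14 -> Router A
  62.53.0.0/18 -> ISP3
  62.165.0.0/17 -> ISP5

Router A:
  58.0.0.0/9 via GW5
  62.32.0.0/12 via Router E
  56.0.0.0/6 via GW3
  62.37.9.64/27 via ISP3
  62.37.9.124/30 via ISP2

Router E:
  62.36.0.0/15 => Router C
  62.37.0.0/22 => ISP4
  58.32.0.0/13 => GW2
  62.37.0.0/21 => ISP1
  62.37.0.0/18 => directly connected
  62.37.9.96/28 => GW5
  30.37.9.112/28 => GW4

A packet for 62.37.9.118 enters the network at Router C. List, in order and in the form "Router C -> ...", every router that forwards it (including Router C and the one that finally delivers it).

Router C -> Router A -> Router E

At Router C: longest match for 62.37.9.118 is 62.36.0.0/14 -> Router A
At Router A: longest match for 62.37.9.118 is 62.32.0.0/12 -> Router E
At Router E: longest match for 62.37.9.118 is 62.37.0.0/18 -> directly connected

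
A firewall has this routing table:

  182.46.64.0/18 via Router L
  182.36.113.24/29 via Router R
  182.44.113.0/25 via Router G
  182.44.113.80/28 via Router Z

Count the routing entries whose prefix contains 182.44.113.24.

1

Prefixes containing 182.44.113.24:
  182.44.113.0/25 (182.44.113.0 - 182.44.113.127)
Total matching entries: 1.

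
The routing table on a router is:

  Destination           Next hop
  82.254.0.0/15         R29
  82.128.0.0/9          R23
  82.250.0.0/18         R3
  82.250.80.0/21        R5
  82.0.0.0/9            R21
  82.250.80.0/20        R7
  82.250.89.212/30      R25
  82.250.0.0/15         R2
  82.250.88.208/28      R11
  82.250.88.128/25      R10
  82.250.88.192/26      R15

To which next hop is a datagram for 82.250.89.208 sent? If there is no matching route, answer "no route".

R7

Routes whose prefix contains 82.250.89.208:
  82.128.0.0/9 (82.128.0.0 - 82.255.255.255) -> R23
  82.250.0.0/15 (82.250.0.0 - 82.251.255.255) -> R2
  82.250.80.0/20 (82.250.80.0 - 82.250.95.255) -> R7
More-specific entries that do NOT match:
  82.250.89.212/30 (82.250.89.212 - 82.250.89.215) does not contain 82.250.89.208
  82.250.88.208/28 (82.250.88.208 - 82.250.88.223) does not contain 82.250.89.208
  82.250.88.192/26 (82.250.88.192 - 82.250.88.255) does not contain 82.250.89.208
  82.250.88.128/25 (82.250.88.128 - 82.250.88.255) does not contain 82.250.89.208
  82.250.80.0/21 (82.250.80.0 - 82.250.87.255) does not contain 82.250.89.208
Longest matching prefix is /20 -> next hop R7.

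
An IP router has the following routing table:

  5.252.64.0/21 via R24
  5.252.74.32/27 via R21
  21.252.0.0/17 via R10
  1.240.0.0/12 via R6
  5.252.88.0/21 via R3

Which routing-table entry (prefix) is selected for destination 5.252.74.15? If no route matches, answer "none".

5.252.74.15 is outside every listed prefix and there is no default route.

none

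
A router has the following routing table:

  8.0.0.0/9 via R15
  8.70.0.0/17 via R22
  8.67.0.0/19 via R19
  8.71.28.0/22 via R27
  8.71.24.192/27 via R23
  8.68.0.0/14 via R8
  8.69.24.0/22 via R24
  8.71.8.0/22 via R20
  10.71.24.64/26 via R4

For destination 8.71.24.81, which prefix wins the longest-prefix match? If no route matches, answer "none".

8.68.0.0/14

Entries matching 8.71.24.81:
  8.0.0.0/9 (8.0.0.0 - 8.127.255.255)
  8.68.0.0/14 (8.68.0.0 - 8.71.255.255)
Most specific is 8.68.0.0/14.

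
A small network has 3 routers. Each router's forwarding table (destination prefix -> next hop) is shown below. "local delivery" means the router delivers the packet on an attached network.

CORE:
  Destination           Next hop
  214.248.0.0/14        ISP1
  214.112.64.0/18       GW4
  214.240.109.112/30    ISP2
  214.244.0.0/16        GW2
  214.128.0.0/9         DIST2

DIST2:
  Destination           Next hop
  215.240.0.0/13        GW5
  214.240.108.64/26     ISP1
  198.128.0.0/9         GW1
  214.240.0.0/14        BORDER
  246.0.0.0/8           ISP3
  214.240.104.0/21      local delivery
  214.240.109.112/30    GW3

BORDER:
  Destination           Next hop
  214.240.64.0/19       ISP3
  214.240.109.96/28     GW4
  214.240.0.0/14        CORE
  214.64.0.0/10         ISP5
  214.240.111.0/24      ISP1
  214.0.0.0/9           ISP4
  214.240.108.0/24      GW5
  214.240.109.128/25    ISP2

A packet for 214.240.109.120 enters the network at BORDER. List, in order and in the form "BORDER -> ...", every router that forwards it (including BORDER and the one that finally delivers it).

At BORDER: longest match for 214.240.109.120 is 214.240.0.0/14 -> CORE
At CORE: longest match for 214.240.109.120 is 214.128.0.0/9 -> DIST2
At DIST2: longest match for 214.240.109.120 is 214.240.104.0/21 -> local delivery

BORDER -> CORE -> DIST2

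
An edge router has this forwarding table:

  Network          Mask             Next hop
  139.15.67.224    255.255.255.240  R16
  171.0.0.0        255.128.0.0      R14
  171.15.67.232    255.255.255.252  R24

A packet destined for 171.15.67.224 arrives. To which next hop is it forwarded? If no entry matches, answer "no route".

Routes whose prefix contains 171.15.67.224:
  171.0.0.0/9 (171.0.0.0 - 171.127.255.255) -> R14
More-specific entries that do NOT match:
  171.15.67.232/30 (171.15.67.232 - 171.15.67.235) does not contain 171.15.67.224
  139.15.67.224/28 (139.15.67.224 - 139.15.67.239) does not contain 171.15.67.224
Longest matching prefix is /9 -> next hop R14.

R14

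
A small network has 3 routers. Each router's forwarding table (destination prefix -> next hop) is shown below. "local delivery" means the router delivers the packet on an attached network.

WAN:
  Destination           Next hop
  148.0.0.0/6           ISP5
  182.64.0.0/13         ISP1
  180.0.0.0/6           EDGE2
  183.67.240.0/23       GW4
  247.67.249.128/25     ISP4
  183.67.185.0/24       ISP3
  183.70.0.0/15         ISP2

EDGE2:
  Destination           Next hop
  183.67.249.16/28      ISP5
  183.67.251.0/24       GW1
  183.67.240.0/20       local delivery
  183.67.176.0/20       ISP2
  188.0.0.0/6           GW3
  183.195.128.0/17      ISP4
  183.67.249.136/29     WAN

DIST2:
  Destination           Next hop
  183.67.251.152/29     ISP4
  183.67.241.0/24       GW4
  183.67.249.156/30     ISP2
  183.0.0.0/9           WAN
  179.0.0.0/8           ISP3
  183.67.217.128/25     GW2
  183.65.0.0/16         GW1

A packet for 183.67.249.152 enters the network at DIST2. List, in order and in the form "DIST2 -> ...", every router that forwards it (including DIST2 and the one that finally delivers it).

At DIST2: longest match for 183.67.249.152 is 183.0.0.0/9 -> WAN
At WAN: longest match for 183.67.249.152 is 180.0.0.0/6 -> EDGE2
At EDGE2: longest match for 183.67.249.152 is 183.67.240.0/20 -> local delivery

DIST2 -> WAN -> EDGE2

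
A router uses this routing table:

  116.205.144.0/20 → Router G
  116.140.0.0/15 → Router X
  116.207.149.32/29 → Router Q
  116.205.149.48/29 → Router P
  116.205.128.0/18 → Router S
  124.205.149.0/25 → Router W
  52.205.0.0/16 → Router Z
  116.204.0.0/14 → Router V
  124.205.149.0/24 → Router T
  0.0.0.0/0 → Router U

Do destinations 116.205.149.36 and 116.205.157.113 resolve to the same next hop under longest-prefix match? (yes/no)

116.205.149.36: longest match 116.205.144.0/20 -> Router G
116.205.157.113: longest match 116.205.144.0/20 -> Router G

yes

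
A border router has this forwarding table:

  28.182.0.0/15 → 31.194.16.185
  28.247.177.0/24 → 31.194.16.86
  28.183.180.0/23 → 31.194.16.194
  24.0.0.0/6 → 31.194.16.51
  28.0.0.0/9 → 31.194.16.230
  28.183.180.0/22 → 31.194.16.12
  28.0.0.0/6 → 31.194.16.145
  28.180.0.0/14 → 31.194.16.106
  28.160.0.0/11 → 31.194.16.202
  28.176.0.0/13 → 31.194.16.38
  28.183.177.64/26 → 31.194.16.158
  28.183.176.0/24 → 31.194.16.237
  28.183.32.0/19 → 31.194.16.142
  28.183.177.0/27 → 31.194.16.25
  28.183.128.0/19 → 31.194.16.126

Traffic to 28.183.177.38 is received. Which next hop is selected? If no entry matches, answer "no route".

Routes whose prefix contains 28.183.177.38:
  28.0.0.0/6 (28.0.0.0 - 31.255.255.255) -> 31.194.16.145
  28.160.0.0/11 (28.160.0.0 - 28.191.255.255) -> 31.194.16.202
  28.176.0.0/13 (28.176.0.0 - 28.183.255.255) -> 31.194.16.38
  28.180.0.0/14 (28.180.0.0 - 28.183.255.255) -> 31.194.16.106
  28.182.0.0/15 (28.182.0.0 - 28.183.255.255) -> 31.194.16.185
More-specific entries that do NOT match:
  28.183.177.0/27 (28.183.177.0 - 28.183.177.31) does not contain 28.183.177.38
  28.183.177.64/26 (28.183.177.64 - 28.183.177.127) does not contain 28.183.177.38
  28.247.177.0/24 (28.247.177.0 - 28.247.177.255) does not contain 28.183.177.38
  28.183.176.0/24 (28.183.176.0 - 28.183.176.255) does not contain 28.183.177.38
  28.183.180.0/23 (28.183.180.0 - 28.183.181.255) does not contain 28.183.177.38
  28.183.180.0/22 (28.183.180.0 - 28.183.183.255) does not contain 28.183.177.38
  28.183.32.0/19 (28.183.32.0 - 28.183.63.255) does not contain 28.183.177.38
  28.183.128.0/19 (28.183.128.0 - 28.183.159.255) does not contain 28.183.177.38
Longest matching prefix is /15 -> next hop 31.194.16.185.

31.194.16.185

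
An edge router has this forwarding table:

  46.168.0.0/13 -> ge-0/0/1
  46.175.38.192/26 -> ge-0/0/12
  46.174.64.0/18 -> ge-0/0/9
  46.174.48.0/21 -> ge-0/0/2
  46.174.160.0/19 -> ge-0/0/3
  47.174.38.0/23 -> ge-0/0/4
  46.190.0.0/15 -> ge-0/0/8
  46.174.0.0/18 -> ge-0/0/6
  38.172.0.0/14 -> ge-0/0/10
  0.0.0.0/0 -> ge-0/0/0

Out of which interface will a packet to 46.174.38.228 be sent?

Routes whose prefix contains 46.174.38.228:
  0.0.0.0/0 (default, matches everything) -> ge-0/0/0
  46.168.0.0/13 (46.168.0.0 - 46.175.255.255) -> ge-0/0/1
  46.174.0.0/18 (46.174.0.0 - 46.174.63.255) -> ge-0/0/6
More-specific entries that do NOT match:
  46.175.38.192/26 (46.175.38.192 - 46.175.38.255) does not contain 46.174.38.228
  47.174.38.0/23 (47.174.38.0 - 47.174.39.255) does not contain 46.174.38.228
  46.174.48.0/21 (46.174.48.0 - 46.174.55.255) does not contain 46.174.38.228
  46.174.160.0/19 (46.174.160.0 - 46.174.191.255) does not contain 46.174.38.228
Longest matching prefix is /18 -> interface ge-0/0/6.

ge-0/0/6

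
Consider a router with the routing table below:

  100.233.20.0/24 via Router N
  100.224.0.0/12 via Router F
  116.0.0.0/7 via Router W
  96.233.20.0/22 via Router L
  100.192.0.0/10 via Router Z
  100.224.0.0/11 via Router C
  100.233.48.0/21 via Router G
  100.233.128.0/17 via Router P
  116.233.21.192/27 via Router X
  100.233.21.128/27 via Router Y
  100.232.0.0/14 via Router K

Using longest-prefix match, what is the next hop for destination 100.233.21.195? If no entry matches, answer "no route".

Router K

Routes whose prefix contains 100.233.21.195:
  100.192.0.0/10 (100.192.0.0 - 100.255.255.255) -> Router Z
  100.224.0.0/11 (100.224.0.0 - 100.255.255.255) -> Router C
  100.224.0.0/12 (100.224.0.0 - 100.239.255.255) -> Router F
  100.232.0.0/14 (100.232.0.0 - 100.235.255.255) -> Router K
More-specific entries that do NOT match:
  116.233.21.192/27 (116.233.21.192 - 116.233.21.223) does not contain 100.233.21.195
  100.233.21.128/27 (100.233.21.128 - 100.233.21.159) does not contain 100.233.21.195
  100.233.20.0/24 (100.233.20.0 - 100.233.20.255) does not contain 100.233.21.195
  96.233.20.0/22 (96.233.20.0 - 96.233.23.255) does not contain 100.233.21.195
  100.233.48.0/21 (100.233.48.0 - 100.233.55.255) does not contain 100.233.21.195
  100.233.128.0/17 (100.233.128.0 - 100.233.255.255) does not contain 100.233.21.195
Longest matching prefix is /14 -> next hop Router K.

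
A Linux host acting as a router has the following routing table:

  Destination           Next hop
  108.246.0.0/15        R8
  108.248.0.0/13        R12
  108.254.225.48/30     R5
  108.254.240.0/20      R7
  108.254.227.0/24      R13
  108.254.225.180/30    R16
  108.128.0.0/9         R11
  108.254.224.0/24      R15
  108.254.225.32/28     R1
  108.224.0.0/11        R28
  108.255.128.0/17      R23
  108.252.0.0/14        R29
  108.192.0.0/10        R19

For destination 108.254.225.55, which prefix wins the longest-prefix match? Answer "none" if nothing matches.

108.252.0.0/14

Entries matching 108.254.225.55:
  108.128.0.0/9 (108.128.0.0 - 108.255.255.255)
  108.192.0.0/10 (108.192.0.0 - 108.255.255.255)
  108.224.0.0/11 (108.224.0.0 - 108.255.255.255)
  108.248.0.0/13 (108.248.0.0 - 108.255.255.255)
  108.252.0.0/14 (108.252.0.0 - 108.255.255.255)
Most specific is 108.252.0.0/14.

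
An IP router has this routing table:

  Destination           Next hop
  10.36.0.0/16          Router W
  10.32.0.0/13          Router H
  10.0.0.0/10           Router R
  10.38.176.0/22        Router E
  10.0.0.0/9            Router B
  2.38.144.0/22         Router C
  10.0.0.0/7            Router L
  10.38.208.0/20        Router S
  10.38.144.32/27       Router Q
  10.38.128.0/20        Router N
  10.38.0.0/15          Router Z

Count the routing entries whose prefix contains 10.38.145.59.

5

Prefixes containing 10.38.145.59:
  10.0.0.0/7 (10.0.0.0 - 11.255.255.255)
  10.0.0.0/9 (10.0.0.0 - 10.127.255.255)
  10.0.0.0/10 (10.0.0.0 - 10.63.255.255)
  10.32.0.0/13 (10.32.0.0 - 10.39.255.255)
  10.38.0.0/15 (10.38.0.0 - 10.39.255.255)
Total matching entries: 5.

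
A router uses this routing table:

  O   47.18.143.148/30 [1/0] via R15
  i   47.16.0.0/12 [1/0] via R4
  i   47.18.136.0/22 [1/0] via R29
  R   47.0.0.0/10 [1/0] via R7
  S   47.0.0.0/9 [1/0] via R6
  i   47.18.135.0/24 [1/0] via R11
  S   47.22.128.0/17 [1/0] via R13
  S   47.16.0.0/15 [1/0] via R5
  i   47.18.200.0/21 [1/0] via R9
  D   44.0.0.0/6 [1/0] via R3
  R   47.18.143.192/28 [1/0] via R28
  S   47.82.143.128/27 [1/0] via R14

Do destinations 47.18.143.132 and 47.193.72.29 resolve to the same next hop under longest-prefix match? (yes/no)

no

47.18.143.132: longest match 47.16.0.0/12 -> R4
47.193.72.29: longest match 44.0.0.0/6 -> R3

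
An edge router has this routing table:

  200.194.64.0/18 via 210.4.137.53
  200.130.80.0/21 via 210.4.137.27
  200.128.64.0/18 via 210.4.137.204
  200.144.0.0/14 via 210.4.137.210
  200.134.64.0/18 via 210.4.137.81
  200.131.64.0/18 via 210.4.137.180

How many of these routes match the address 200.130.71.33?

No listed prefix contains 200.130.71.33.
Total matching entries: 0.

0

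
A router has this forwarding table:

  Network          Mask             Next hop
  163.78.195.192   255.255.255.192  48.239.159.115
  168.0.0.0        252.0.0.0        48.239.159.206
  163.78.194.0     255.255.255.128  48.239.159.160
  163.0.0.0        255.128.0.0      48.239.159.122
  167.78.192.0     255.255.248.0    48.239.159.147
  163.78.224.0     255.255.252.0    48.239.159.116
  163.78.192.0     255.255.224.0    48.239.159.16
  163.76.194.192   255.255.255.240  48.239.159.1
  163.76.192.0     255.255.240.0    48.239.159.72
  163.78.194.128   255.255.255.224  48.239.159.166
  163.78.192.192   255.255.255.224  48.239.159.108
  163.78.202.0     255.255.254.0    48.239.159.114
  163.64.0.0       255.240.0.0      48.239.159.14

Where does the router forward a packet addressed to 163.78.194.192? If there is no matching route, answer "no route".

48.239.159.16

Routes whose prefix contains 163.78.194.192:
  163.0.0.0/9 (163.0.0.0 - 163.127.255.255) -> 48.239.159.122
  163.64.0.0/12 (163.64.0.0 - 163.79.255.255) -> 48.239.159.14
  163.78.192.0/19 (163.78.192.0 - 163.78.223.255) -> 48.239.159.16
More-specific entries that do NOT match:
  163.76.194.192/28 (163.76.194.192 - 163.76.194.207) does not contain 163.78.194.192
  163.78.194.128/27 (163.78.194.128 - 163.78.194.159) does not contain 163.78.194.192
  163.78.192.192/27 (163.78.192.192 - 163.78.192.223) does not contain 163.78.194.192
  163.78.195.192/26 (163.78.195.192 - 163.78.195.255) does not contain 163.78.194.192
  163.78.194.0/25 (163.78.194.0 - 163.78.194.127) does not contain 163.78.194.192
  163.78.202.0/23 (163.78.202.0 - 163.78.203.255) does not contain 163.78.194.192
  163.78.224.0/22 (163.78.224.0 - 163.78.227.255) does not contain 163.78.194.192
  167.78.192.0/21 (167.78.192.0 - 167.78.199.255) does not contain 163.78.194.192
  163.76.192.0/20 (163.76.192.0 - 163.76.207.255) does not contain 163.78.194.192
Longest matching prefix is /19 -> next hop 48.239.159.16.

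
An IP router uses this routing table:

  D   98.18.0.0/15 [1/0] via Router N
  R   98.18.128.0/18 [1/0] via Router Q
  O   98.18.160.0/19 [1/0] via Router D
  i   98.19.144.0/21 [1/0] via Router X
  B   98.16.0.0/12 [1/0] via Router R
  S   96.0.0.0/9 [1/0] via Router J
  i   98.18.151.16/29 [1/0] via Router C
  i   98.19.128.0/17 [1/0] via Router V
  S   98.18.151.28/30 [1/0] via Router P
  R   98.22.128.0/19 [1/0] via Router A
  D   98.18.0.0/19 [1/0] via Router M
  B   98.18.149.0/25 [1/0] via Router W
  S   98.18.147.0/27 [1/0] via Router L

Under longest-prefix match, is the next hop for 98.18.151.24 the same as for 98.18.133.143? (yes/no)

yes

98.18.151.24: longest match 98.18.128.0/18 -> Router Q
98.18.133.143: longest match 98.18.128.0/18 -> Router Q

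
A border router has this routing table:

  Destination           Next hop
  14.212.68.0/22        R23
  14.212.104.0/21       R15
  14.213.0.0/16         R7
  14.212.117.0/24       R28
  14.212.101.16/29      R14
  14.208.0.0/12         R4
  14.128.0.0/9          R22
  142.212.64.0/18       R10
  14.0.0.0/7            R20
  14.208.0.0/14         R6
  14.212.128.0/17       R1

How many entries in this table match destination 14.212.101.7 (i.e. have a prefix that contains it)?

Prefixes containing 14.212.101.7:
  14.0.0.0/7 (14.0.0.0 - 15.255.255.255)
  14.128.0.0/9 (14.128.0.0 - 14.255.255.255)
  14.208.0.0/12 (14.208.0.0 - 14.223.255.255)
Total matching entries: 3.

3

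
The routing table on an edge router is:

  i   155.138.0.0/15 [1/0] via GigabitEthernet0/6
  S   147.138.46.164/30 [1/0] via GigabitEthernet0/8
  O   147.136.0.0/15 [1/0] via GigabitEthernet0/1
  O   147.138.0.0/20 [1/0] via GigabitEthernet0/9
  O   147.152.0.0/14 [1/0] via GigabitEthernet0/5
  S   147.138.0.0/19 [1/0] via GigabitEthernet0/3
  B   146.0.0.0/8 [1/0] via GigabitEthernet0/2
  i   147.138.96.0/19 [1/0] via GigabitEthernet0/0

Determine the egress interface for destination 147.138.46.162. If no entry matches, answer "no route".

No entry's prefix contains 147.138.46.162; there is no default route.

no route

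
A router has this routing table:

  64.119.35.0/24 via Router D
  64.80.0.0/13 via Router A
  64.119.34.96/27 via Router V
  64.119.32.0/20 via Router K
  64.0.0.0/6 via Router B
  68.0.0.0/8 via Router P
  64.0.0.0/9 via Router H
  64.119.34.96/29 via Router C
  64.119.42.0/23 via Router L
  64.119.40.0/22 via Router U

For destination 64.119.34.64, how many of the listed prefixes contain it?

3

Prefixes containing 64.119.34.64:
  64.0.0.0/6 (64.0.0.0 - 67.255.255.255)
  64.0.0.0/9 (64.0.0.0 - 64.127.255.255)
  64.119.32.0/20 (64.119.32.0 - 64.119.47.255)
Total matching entries: 3.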